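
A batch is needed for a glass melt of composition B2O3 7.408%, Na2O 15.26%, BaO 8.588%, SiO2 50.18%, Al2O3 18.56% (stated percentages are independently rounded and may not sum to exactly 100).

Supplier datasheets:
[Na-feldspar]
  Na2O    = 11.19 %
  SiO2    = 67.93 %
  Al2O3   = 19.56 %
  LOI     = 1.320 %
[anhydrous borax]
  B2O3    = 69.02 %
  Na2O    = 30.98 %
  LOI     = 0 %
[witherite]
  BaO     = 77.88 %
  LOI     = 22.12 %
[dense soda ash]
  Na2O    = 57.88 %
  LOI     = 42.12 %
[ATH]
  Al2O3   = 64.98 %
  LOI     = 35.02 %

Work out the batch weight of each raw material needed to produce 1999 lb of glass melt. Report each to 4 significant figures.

All arithmetic maintains exact precision through every step — in-progress results are shown (rounded to 4 significant digits) in the working. A single rounding finalizes each reported number; derived quantities are carried at full precision (net glass mass, the totals, yield, the five compositions, LOI) from the batch weights at 1999 lb of glass exactly as printed in the question or the answer.
Oxide mass targets, per 1999 lb glass melt:
  B2O3: 7.408% × 1999 = 148.1 lb
  Na2O: 15.26% × 1999 = 305.0 lb
  BaO: 8.588% × 1999 = 171.7 lb
  SiO2: 50.18% × 1999 = 1003 lb
  Al2O3: 18.56% × 1999 = 371.0 lb
Sums-versus-targets review on the weights just shown, for the quoted basis mass (each sum matches its target mass inside rounding margins):
  B2O3: 214.6·0.6902 = 148.1 lb (target 148.1 lb)
  Na2O: 1477·0.1119 + 214.6·0.3098 + 126.7·0.5788 = 305.1 lb (target 305.0 lb)
  BaO: 220.4·0.7788 = 171.6 lb (target 171.7 lb)
  SiO2: 1477·0.6793 = 1003 lb (target 1003 lb)
  Al2O3: 1477·0.1956 + 126.5·0.6498 = 371.1 lb (target 371.0 lb)
Glass-mass bookkeeping: total batch − LOI = 1999 lb (the Σ of target masses is 1999 lb; versus the stated basis of 1999 lb — rounding explains the deltas).
Total batch = Σ batch = 2165 lb; the LOI term Σ batch·LOI equals 165.9 lb; as yield: glass ÷ batch → 92.34%.

Batch per 1999 lb glass melt:
  Na-feldspar: 1477 lb
  anhydrous borax: 214.6 lb
  witherite: 220.4 lb
  dense soda ash: 126.7 lb
  ATH: 126.5 lb
Total batch = 2165 lb; LOI loss = 165.9 lb; yield = 92.34%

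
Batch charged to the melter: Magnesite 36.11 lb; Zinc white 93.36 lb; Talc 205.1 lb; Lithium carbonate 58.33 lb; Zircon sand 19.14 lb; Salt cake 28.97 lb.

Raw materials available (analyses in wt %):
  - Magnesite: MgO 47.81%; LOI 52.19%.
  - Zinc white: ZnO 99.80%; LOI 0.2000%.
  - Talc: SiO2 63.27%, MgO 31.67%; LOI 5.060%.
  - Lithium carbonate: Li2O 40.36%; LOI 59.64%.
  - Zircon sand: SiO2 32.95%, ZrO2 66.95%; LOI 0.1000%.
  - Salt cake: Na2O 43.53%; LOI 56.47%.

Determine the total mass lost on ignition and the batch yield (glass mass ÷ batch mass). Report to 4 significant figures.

Intermediates appear rounded off to 4 significant digits alongside each step. The working math keeps full precision from start to finish — every reported result carries a single rounding — all derived quantities (the totals, the yield, six oxide percentages, glass mass, LOI) are rebuilt at full float precision starting from the weights on 360.4 lb of glass as quoted within problem or answer.
Per-material ignition loss:
  Magnesite: 36.11 × 0.5219 = 18.85 lb
  Zinc white: 93.36 × 0.002000 = 0.1867 lb
  Talc: 205.1 × 0.05060 = 10.38 lb
  Lithium carbonate: 58.33 × 0.5964 = 34.79 lb
  Zircon sand: 19.14 × 0.001000 = 0.01914 lb
  Salt cake: 28.97 × 0.5647 = 16.36 lb
Total LOI = 80.58 lb
Glass = batch − LOI = 441.0 − 80.58 = 360.4 lb

LOI loss = 80.58 lb; glass = 360.4 lb; yield = 81.73%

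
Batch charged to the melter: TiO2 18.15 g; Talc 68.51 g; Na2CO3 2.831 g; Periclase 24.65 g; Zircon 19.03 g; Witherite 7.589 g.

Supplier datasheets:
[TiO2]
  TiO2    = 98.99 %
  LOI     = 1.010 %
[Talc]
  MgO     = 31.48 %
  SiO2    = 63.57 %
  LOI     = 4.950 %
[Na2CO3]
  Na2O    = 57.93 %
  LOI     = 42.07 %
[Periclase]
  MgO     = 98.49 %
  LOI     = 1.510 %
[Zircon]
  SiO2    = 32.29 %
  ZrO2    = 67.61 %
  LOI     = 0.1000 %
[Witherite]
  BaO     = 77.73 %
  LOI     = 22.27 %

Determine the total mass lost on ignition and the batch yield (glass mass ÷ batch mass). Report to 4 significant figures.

Each numeric step maintains exact precision throughout; intermediates are displayed rounded to 4 significant figures as written; every reported result takes exactly one rounding. All derived quantities, which include yield, glass mass, ignition loss, totals, six oxide percentages, are carried at full float precision, as quoted within the question or the answer, from the batch weights at 133.9 g of glass.
Ignition loss by material:
  TiO2: 18.15 × 0.01010 = 0.1833 g
  Talc: 68.51 × 0.04950 = 3.391 g
  Na2CO3: 2.831 × 0.4207 = 1.191 g
  Periclase: 24.65 × 0.01510 = 0.3722 g
  Zircon: 19.03 × 0.001000 = 0.01903 g
  Witherite: 7.589 × 0.2227 = 1.690 g
Total LOI = 6.847 g
Glass = batch − LOI = 140.8 − 6.847 = 133.9 g

LOI loss = 6.847 g; glass = 133.9 g; yield = 95.14%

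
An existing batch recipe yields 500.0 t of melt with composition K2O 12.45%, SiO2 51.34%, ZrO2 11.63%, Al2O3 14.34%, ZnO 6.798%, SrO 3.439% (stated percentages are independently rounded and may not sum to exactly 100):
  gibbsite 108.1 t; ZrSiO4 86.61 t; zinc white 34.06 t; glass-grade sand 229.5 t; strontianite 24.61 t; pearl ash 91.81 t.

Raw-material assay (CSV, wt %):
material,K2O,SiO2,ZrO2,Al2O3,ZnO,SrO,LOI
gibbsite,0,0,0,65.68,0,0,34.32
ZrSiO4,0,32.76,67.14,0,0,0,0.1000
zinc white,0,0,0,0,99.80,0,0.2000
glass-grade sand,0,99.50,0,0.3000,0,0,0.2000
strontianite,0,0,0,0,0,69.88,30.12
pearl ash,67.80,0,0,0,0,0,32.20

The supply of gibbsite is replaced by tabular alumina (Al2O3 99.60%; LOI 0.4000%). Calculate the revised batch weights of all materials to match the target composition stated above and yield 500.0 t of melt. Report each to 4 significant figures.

All internal work runs at exact precision at every stage. The intermediate values are printed rounded to four significant digits when written out — each reported number undergoes a single rounding — all derived quantities, which include ignition loss, totals, net glass mass, six oxide percentages, the yield, are carried at exact precision, as given in the problem or answer text, from the batch weights on 500.0 t of glass.
Oxide mass targets, per 500.0 t melt:
  K2O: 12.45% × 500.0 = 62.25 t
  SiO2: 51.34% × 500.0 = 256.7 t
  ZrO2: 11.63% × 500.0 = 58.15 t
  Al2O3: 14.34% × 500.0 = 71.70 t
  ZnO: 6.798% × 500.0 = 33.99 t
  SrO: 3.439% × 500.0 = 17.20 t
Balance tally, oxide-wise, given the weights on record, versus the basis set out (oxide sums agree with the targets net of answer rounding effects):
  K2O: 91.81·0.6780 = 62.25 t (target 62.25 t)
  SiO2: 86.61·0.3276 + 229.5·0.9950 = 256.7 t (target 256.7 t)
  ZrO2: 86.61·0.6714 = 58.15 t (target 58.15 t)
  Al2O3: 71.30·0.9960 + 229.5·0.003000 = 71.70 t (target 71.70 t)
  ZnO: 34.06·0.9980 = 33.99 t (target 33.99 t)
  SrO: 24.61·0.6988 = 17.20 t (target 17.20 t)
Consistency of the glass mass: whole batch net of LOI = 500.0 t (the Σ of target masses is 500.0 t; with the basis standing at 500.0 t — rounding explains the deltas).
Adding the batch up: Σ batch = 537.9 t; LOI loss = Σ batch·LOI = 37.87 t; glass ÷ batch gives a yield of 92.96%.

Revised batch per 500.0 t melt:
  tabular alumina: 71.30 t
  ZrSiO4: 86.61 t
  zinc white: 34.06 t
  glass-grade sand: 229.5 t
  strontianite: 24.61 t
  pearl ash: 91.81 t
Total batch = 537.9 t; LOI loss = 37.87 t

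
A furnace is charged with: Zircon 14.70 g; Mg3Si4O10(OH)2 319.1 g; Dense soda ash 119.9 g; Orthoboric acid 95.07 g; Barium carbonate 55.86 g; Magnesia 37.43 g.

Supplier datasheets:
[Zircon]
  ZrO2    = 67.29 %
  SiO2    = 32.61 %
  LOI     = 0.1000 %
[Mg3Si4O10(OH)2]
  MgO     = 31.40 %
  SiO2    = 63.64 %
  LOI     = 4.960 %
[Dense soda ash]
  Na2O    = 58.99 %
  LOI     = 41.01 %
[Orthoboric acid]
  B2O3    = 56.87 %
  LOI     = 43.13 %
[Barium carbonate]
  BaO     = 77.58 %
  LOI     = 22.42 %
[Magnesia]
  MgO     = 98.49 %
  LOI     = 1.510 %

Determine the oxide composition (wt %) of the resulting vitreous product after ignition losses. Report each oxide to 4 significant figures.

Glass mass = 523.0 g (batch 642.1 − LOI 119.1).
Composition: BaO 8.287%, B2O3 10.34%, ZrO2 1.891%, MgO 26.21%, SiO2 39.75%, Na2O 13.52%

The working math carries exact precision from first step to last — working values are displayed (rounded to 4 significant figures) across the worked steps; each reported result is rounded once only; all derived quantities (the six compositions, LOI, the totals, net glass mass, yield) are rebuilt in exact precision starting from the weights on 523.0 g of glass precisely as stated by the question or the answer.
What the batch supplies per oxide:
  BaO: 55.86·0.7758 = 43.34 g
  B2O3: 95.07·0.5687 = 54.07 g
  ZrO2: 14.70·0.6729 = 9.892 g
  MgO: 319.1·0.3140 + 37.43·0.9849 = 137.1 g
  SiO2: 14.70·0.3261 + 319.1·0.6364 = 207.9 g
  Na2O: 119.9·0.5899 = 70.73 g
LOI: 14.70·0.001000 + 319.1·0.04960 + 119.9·0.4101 + 95.07·0.4313 + 55.86·0.2242 + 37.43·0.01510 = 119.1 g
Glass mass = batch − LOI = 642.1 − 119.1 = 523.0 g (consistent with Σ oxide mass)
wt % = 100 × oxide mass / glass mass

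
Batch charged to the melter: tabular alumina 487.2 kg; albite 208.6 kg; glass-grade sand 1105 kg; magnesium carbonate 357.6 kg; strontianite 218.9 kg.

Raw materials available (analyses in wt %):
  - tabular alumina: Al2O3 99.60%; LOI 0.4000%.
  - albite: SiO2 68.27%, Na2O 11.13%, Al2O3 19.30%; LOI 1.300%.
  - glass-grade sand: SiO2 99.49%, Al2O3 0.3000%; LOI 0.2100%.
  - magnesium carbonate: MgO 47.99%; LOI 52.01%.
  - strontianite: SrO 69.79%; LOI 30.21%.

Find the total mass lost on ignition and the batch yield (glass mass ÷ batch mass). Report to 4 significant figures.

LOI loss = 259.1 kg; glass = 2118 kg; yield = 89.10%

The intermediate values appear, rounded to four significant figures, at each printed step — all internal work keeps full precision through the solve — exactly one rounding lands on each reported figure — the derived quantities are recomputed from the weighed amounts at 2118 kg of glass at exact precision (ignition loss, yield, glass mass, five oxide percentages, totals) precisely as stated by the problem or the answer.
Per-material ignition loss:
  tabular alumina: 487.2 × 0.004000 = 1.949 kg
  albite: 208.6 × 0.01300 = 2.712 kg
  glass-grade sand: 1105 × 0.002100 = 2.321 kg
  magnesium carbonate: 357.6 × 0.5201 = 186.0 kg
  strontianite: 218.9 × 0.3021 = 66.13 kg
Total LOI = 259.1 kg
Glass = batch − LOI = 2377 − 259.1 = 2118 kg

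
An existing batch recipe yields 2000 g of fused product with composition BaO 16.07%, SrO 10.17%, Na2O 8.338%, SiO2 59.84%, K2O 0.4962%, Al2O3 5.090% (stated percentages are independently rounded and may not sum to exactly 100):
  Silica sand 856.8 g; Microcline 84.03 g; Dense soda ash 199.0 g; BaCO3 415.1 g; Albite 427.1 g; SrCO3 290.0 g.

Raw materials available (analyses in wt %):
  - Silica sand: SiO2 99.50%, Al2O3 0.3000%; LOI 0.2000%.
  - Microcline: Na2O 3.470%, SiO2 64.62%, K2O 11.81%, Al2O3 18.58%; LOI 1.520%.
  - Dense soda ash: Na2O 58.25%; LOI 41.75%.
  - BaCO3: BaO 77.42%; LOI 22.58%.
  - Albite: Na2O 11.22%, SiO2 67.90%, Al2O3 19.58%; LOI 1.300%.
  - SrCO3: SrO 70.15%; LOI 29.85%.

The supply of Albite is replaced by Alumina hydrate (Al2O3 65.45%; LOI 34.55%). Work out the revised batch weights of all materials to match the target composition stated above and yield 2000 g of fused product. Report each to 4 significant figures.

Working values are printed, rounded to four significant digits, across the worked steps — all arithmetic keeps exact precision from start to finish. Exactly one rounding goes into each reported figure. The derived quantities (LOI, totals, the six compositions, the yield, net glass mass) are re-derived at full precision using the weight values on 2000 g of glass, as given in the problem or the answer.
The oxide mass targets at 2000 g fused product:
  BaO: 16.07% × 2000 = 321.4 g
  SrO: 10.17% × 2000 = 203.4 g
  Na2O: 8.338% × 2000 = 166.8 g
  SiO2: 59.84% × 2000 = 1197 g
  K2O: 0.4962% × 2000 = 9.924 g
  Al2O3: 5.090% × 2000 = 101.8 g
A balance pass over the oxides, applying the batch weights above, at the basis given (each sum matches its target mass up to rounding of the answer):
  BaO: 415.1·0.7742 = 321.4 g (target 321.4 g)
  SrO: 290.0·0.7015 = 203.4 g (target 203.4 g)
  Na2O: 84.03·0.03470 + 281.3·0.5825 = 166.8 g (target 166.8 g)
  SiO2: 1148·0.9950 + 84.03·0.6462 = 1197 g (target 1197 g)
  K2O: 84.03·0.1181 = 9.924 g (target 9.924 g)
  Al2O3: 1148·0.003000 + 84.03·0.1858 + 126.4·0.6545 = 101.8 g (target 101.8 g)
Glass-mass sanity pass: net batch after ignition = 2000 g (the Σ of target masses is 2000 g; stated basis 2000 g — gaps are rounding artifacts).
Total batch = Σ batch = 2345 g; LOI loss = Σ batch·LOI = 345.0 g; the yield ratio, glass ÷ batch: 85.29%.

Revised batch per 2000 g fused product:
  Silica sand: 1148 g
  Microcline: 84.03 g
  Dense soda ash: 281.3 g
  BaCO3: 415.1 g
  Alumina hydrate: 126.4 g
  SrCO3: 290.0 g
Total batch = 2345 g; LOI loss = 345.0 g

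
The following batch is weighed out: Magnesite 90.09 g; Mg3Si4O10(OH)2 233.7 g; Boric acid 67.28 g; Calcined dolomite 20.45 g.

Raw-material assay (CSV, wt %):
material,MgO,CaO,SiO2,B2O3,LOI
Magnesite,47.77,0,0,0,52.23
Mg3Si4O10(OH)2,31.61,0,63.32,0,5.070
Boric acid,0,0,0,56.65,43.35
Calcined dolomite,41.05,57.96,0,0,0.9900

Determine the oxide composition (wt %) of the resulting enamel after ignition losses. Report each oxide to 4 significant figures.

Intermediates appear, with 4-significant-figure rounding, when written out; all internal work runs at full precision at each step. Exactly one rounding lands on each reported value. Derived quantities, which include yield, net glass mass, the totals, the four compositions, ignition loss, are re-derived in full float precision, as set out in the problem or the answer, starting from the weights on 323.2 g of glass.
Delivered oxide masses:
  MgO: 90.09·0.4777 + 233.7·0.3161 + 20.45·0.4105 = 125.3 g
  CaO: 20.45·0.5796 = 11.85 g
  SiO2: 233.7·0.6332 = 148.0 g
  B2O3: 67.28·0.5665 = 38.11 g
LOI: 90.09·0.5223 + 233.7·0.05070 + 67.28·0.4335 + 20.45·0.009900 = 88.27 g
Resulting glass, batch − LOI: 411.5 − 88.27 = 323.2 g (= the summed oxide contributions)
each wt % is 100 × oxide ÷ glass

Glass mass = 323.2 g (batch 411.5 − LOI 88.27).
Composition: MgO 38.76%, CaO 3.667%, SiO2 45.78%, B2O3 11.79%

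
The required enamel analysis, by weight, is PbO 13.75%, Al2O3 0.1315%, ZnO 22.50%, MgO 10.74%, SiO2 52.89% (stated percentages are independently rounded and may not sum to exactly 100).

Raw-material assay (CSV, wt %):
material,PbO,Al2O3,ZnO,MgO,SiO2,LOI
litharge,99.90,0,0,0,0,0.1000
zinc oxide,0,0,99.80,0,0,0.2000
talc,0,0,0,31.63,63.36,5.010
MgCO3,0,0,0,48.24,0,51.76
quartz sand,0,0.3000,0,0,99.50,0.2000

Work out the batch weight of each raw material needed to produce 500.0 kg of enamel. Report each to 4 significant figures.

All arithmetic keeps full float precision throughout; intermediates are printed, rounded to four significant digits, within the worked lines — a single rounding completes every reported result — derived quantities are computed starting from the weights per 500.0 kg of glass at full float precision (net glass mass, the totals, the five compositions, yield, LOI) precisely as stated by the problem or answer text.
The oxide mass targets at 500.0 kg enamel:
  PbO: 13.75% × 500.0 = 68.75 kg
  Al2O3: 0.1315% × 500.0 = 0.6575 kg
  ZnO: 22.50% × 500.0 = 112.5 kg
  MgO: 10.74% × 500.0 = 53.70 kg
  SiO2: 52.89% × 500.0 = 264.4 kg
Checking each oxide sum using the reported weights, at the basis given (each sum matches its target mass given rounding of the digits):
  PbO: 68.82·0.9990 = 68.75 kg (target 68.75 kg)
  Al2O3: 219.2·0.003000 = 0.6576 kg (target 0.6575 kg)
  ZnO: 112.7·0.9980 = 112.5 kg (target 112.5 kg)
  MgO: 73.20·0.3163 + 63.32·0.4824 = 53.70 kg (target 53.70 kg)
  SiO2: 73.20·0.6336 + 219.2·0.9950 = 264.5 kg (target 264.4 kg)
Glass mass check: batch Σ − ignition loss = 500.1 kg (targets for the oxides total 500.1 kg; against the stated basis, 500.0 kg — any gap is answer rounding).
Adding the batch up: Σ batch = 537.2 kg; LOI loss = Σ batch·LOI = 37.17 kg; yield: glass divided by total = 93.08%.

Batch per 500.0 kg enamel:
  litharge: 68.82 kg
  zinc oxide: 112.7 kg
  talc: 73.20 kg
  MgCO3: 63.32 kg
  quartz sand: 219.2 kg
Total batch = 537.2 kg; LOI loss = 37.17 kg; yield = 93.08%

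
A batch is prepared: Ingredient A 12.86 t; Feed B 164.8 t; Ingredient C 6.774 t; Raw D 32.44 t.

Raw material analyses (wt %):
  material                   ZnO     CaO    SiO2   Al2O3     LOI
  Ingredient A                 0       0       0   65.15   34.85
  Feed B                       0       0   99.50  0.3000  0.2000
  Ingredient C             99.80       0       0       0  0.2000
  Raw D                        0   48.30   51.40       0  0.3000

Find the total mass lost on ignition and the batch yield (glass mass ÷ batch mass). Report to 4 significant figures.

LOI loss = 4.922 t; glass = 212.0 t; yield = 97.73%

The intermediate values are displayed rounded off to 4 significant figures on the page; the whole derivation maintains exact precision through the solve. Each reported value receives exactly one rounding. The derived quantities (the totals, LOI, the four compositions, yield, glass mass) are computed in exact precision from the batch weights on 212.0 t of glass as quoted within the question or the answer.
Loss on ignition, line by line:
  Ingredient A: 12.86 × 0.3485 = 4.482 t
  Feed B: 164.8 × 0.002000 = 0.3296 t
  Ingredient C: 6.774 × 0.002000 = 0.01355 t
  Raw D: 32.44 × 0.003000 = 0.09732 t
Total LOI = 4.922 t
Glass = batch − LOI = 216.9 − 4.922 = 212.0 t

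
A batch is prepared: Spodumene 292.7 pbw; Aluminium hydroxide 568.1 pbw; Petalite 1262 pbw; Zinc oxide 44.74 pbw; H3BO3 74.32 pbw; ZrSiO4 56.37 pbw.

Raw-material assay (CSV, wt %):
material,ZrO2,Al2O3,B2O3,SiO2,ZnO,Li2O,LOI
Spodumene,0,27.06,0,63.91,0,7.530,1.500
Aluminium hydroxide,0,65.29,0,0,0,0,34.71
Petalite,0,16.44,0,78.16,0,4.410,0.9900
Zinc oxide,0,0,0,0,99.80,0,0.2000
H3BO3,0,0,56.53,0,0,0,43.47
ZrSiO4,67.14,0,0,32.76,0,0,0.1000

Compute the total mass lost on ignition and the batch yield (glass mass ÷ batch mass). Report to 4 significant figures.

LOI loss = 246.5 pbw; glass = 2052 pbw; yield = 89.27%

Rounding to four significant digits extends to every intermediate as shown. All internal work holds exact precision at every stage — every reported figure undergoes a single rounding — derived quantities, which include ignition loss, six oxide percentages, glass mass, yield, the totals, are carried at full precision, as quoted within problem or answer, starting from the weights for 2052 pbw of glass.
Loss on ignition, line by line:
  Spodumene: 292.7 × 0.01500 = 4.390 pbw
  Aluminium hydroxide: 568.1 × 0.3471 = 197.2 pbw
  Petalite: 1262 × 0.009900 = 12.49 pbw
  Zinc oxide: 44.74 × 0.002000 = 0.08948 pbw
  H3BO3: 74.32 × 0.4347 = 32.31 pbw
  ZrSiO4: 56.37 × 0.001000 = 0.05637 pbw
Total LOI = 246.5 pbw
Glass = batch − LOI = 2298 − 246.5 = 2052 pbw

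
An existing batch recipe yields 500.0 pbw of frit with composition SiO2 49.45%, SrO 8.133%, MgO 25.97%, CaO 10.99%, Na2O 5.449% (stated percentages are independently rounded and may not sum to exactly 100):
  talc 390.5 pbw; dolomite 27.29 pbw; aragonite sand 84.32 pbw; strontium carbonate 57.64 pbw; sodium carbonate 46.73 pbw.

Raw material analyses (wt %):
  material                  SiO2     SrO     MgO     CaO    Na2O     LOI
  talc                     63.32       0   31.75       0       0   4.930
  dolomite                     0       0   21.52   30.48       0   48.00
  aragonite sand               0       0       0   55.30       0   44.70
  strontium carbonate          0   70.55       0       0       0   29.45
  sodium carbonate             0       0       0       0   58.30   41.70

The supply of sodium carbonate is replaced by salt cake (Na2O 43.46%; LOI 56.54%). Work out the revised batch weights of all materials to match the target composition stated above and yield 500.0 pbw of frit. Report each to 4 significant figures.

All internal work runs at full precision end to end — in-progress results appear (rounded to four significant digits) between the steps — each reported figure includes exactly one rounding; the derived quantities, including the yield, the totals, five oxide percentages, ignition loss, glass mass, are re-derived using the weight values for 500.0 pbw of glass in full float precision as set out in either problem or answer.
Oxide-by-oxide targets in 500.0 pbw frit:
  SiO2: 49.45% × 500.0 = 247.2 pbw
  SrO: 8.133% × 500.0 = 40.66 pbw
  MgO: 25.97% × 500.0 = 129.8 pbw
  CaO: 10.99% × 500.0 = 54.95 pbw
  Na2O: 5.449% × 500.0 = 27.24 pbw
A balance pass over the oxides, given the weights on record, on the stated basis (sum by sum, the targets are met modulo rounding of the values):
  SiO2: 390.5·0.6332 = 247.3 pbw (target 247.2 pbw)
  SrO: 57.64·0.7055 = 40.67 pbw (target 40.66 pbw)
  MgO: 390.5·0.3175 + 27.29·0.2152 = 129.9 pbw (target 129.8 pbw)
  CaO: 27.29·0.3048 + 84.32·0.5530 = 54.95 pbw (target 54.95 pbw)
  Na2O: 62.69·0.4346 = 27.25 pbw (target 27.24 pbw)
Glass-mass closure: the batch minus its LOI: 500.0 pbw (targets for the oxides total 500.0 pbw; versus the stated basis of 500.0 pbw — a pure rounding effect).
Whole-batch sum: Σ batch = 622.4 pbw; ignition loss, Σ(batch × LOI) = 122.5 pbw; the yield ratio, glass ÷ batch: 80.33%.

Revised batch per 500.0 pbw frit:
  talc: 390.5 pbw
  dolomite: 27.29 pbw
  aragonite sand: 84.32 pbw
  strontium carbonate: 57.64 pbw
  salt cake: 62.69 pbw
Total batch = 622.4 pbw; LOI loss = 122.5 pbw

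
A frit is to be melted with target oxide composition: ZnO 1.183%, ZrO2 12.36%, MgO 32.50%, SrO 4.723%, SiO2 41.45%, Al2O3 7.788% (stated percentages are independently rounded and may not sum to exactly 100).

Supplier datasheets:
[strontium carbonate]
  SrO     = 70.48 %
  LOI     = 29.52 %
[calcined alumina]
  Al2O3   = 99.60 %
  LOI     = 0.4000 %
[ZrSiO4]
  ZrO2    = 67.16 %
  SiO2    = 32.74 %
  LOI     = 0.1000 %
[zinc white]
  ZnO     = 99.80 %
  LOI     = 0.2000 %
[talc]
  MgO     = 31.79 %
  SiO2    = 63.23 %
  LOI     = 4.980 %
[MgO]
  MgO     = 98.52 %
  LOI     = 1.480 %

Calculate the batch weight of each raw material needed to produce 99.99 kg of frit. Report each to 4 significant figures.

The intermediate values are shown, rounded to 4 significant digits, on the page; every computation holds full precision in every operation. A single rounding finalizes every reported number; derived quantities are computed in exact precision (net glass mass, the six compositions, the totals, LOI, the yield) from the batch weights on 99.99 kg of glass, as set out in the question or the answer.
Oxide mass targets, per 99.99 kg frit:
  ZnO: 1.183% × 99.99 = 1.183 kg
  ZrO2: 12.36% × 99.99 = 12.36 kg
  MgO: 32.50% × 99.99 = 32.50 kg
  SrO: 4.723% × 99.99 = 4.723 kg
  SiO2: 41.45% × 99.99 = 41.45 kg
  Al2O3: 7.788% × 99.99 = 7.787 kg
Verifying the oxide balance using the reported weights, versus the basis set out (oxide sums agree with the targets exact up to rounding of places):
  ZnO: 1.185·0.9980 = 1.183 kg (target 1.183 kg)
  ZrO2: 18.40·0.6716 = 12.36 kg (target 12.36 kg)
  MgO: 56.02·0.3179 + 14.91·0.9852 = 32.50 kg (target 32.50 kg)
  SrO: 6.701·0.7048 = 4.723 kg (target 4.723 kg)
  SiO2: 18.40·0.3274 + 56.02·0.6323 = 41.45 kg (target 41.45 kg)
  Al2O3: 7.818·0.9960 = 7.787 kg (target 7.787 kg)
Glass-mass bookkeeping: net batch after ignition = 99.99 kg (the targets, summed, come to 99.99 kg; versus the stated basis of 99.99 kg — differing by rounding only).
Batch total: Σ batch = 105.0 kg; LOI removed, Σ of batch·LOI: 5.041 kg; yield = glass ÷ total batch = 95.20%.

Batch per 99.99 kg frit:
  strontium carbonate: 6.701 kg
  calcined alumina: 7.818 kg
  ZrSiO4: 18.40 kg
  zinc white: 1.185 kg
  talc: 56.02 kg
  MgO: 14.91 kg
Total batch = 105.0 kg; LOI loss = 5.041 kg; yield = 95.20%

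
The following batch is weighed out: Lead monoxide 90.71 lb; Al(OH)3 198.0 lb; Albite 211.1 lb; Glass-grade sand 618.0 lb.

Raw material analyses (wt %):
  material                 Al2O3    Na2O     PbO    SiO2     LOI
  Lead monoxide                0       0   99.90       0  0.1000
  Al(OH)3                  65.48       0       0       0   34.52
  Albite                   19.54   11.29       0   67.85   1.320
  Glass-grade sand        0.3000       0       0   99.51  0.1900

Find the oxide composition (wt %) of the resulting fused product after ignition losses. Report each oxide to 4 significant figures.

Each numeric step carries full float precision at all times; mid-chain values are shown rounded to four significant figures as written; a single rounding produces every reported figure; derived quantities, including the totals, four oxide percentages, LOI, the yield, glass mass, are carried starting from the weights for 1045 lb of glass at exact precision, precisely as stated by problem or answer.
Mass of each oxide from the mix:
  Al2O3: 198.0·0.6548 + 211.1·0.1954 + 618.0·0.003000 = 172.8 lb
  Na2O: 211.1·0.1129 = 23.83 lb
  PbO: 90.71·0.9990 = 90.62 lb
  SiO2: 211.1·0.6785 + 618.0·0.9951 = 758.2 lb
LOI: 90.71·0.001000 + 198.0·0.3452 + 211.1·0.01320 + 618.0·0.001900 = 72.40 lb
The glass mass, total less LOI, = 1118 − 72.40 = 1045 lb (consistent with Σ oxide mass)
percent share: oxide ÷ glass, ×100

Glass mass = 1045 lb (batch 1118 − LOI 72.40).
Composition: Al2O3 16.52%, Na2O 2.280%, PbO 8.668%, SiO2 72.53%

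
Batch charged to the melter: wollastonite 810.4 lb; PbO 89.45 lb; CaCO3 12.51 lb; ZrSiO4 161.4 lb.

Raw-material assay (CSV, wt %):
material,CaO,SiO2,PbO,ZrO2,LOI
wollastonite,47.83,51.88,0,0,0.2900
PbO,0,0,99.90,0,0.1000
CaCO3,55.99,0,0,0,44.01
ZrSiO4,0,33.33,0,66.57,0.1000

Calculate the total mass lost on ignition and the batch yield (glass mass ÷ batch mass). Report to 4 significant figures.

LOI loss = 8.107 lb; glass = 1066 lb; yield = 99.25%

All arithmetic keeps full float precision from start to finish — working values are shown rounded to four significant digits in the working — a single rounding yields each reported figure; the derived quantities are recomputed from the batch weights for 1066 lb of glass in full precision (the totals, LOI, net glass mass, the four compositions, yield), as quoted within the question or the answer.
Each material's LOI contribution:
  wollastonite: 810.4 × 0.002900 = 2.350 lb
  PbO: 89.45 × 0.001000 = 0.08945 lb
  CaCO3: 12.51 × 0.4401 = 5.506 lb
  ZrSiO4: 161.4 × 0.001000 = 0.1614 lb
Total LOI = 8.107 lb
Glass = batch − LOI = 1074 − 8.107 = 1066 lb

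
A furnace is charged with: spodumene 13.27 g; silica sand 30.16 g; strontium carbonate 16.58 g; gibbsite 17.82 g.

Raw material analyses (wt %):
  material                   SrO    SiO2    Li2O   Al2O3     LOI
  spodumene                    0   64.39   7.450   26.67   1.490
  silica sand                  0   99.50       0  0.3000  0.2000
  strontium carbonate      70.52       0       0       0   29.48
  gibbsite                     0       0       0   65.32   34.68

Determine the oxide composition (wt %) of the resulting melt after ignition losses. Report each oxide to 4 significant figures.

The working math runs at full precision all the way through — mid-chain values appear, with 4-significant-figure rounding, within the worked lines — a single rounding finalizes every reported number — derived quantities are computed in full precision (LOI, yield, net glass mass, four oxide percentages, the totals) starting from the weights on 66.50 g of glass as quoted within the problem or the answer.
Delivered oxide masses:
  SrO: 16.58·0.7052 = 11.69 g
  SiO2: 13.27·0.6439 + 30.16·0.9950 = 38.55 g
  Li2O: 13.27·0.07450 = 0.9886 g
  Al2O3: 13.27·0.2667 + 30.16·0.003000 + 17.82·0.6532 = 15.27 g
LOI: 13.27·0.01490 + 30.16·0.002000 + 16.58·0.2948 + 17.82·0.3468 = 11.33 g
Net of LOI, the glass mass = 77.83 − 11.33 = 66.50 g (= the summed oxide contributions)
wt % = oxide mass / glass mass × 100

Glass mass = 66.50 g (batch 77.83 − LOI 11.33).
Composition: SrO 17.58%, SiO2 57.97%, Li2O 1.487%, Al2O3 22.96%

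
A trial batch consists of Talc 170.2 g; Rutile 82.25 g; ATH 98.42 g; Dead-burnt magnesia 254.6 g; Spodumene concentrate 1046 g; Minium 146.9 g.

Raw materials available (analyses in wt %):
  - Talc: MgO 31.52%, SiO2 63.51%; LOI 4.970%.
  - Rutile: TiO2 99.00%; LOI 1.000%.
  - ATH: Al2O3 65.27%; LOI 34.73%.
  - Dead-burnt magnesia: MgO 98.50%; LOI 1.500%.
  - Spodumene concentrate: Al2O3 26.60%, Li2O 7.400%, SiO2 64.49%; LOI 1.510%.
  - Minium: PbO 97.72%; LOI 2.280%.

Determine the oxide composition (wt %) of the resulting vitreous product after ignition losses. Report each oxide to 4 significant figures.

Mid-chain values are displayed (rounded to four significant figures) within the worked lines — the whole derivation carries exact precision in all steps — a single rounding produces each reported result — all derived quantities (glass mass, the totals, the yield, six oxide percentages, LOI) are re-derived starting from the weights on 1732 g of glass in full precision exactly as shown in problem or answer.
Delivered oxide masses:
  TiO2: 82.25·0.9900 = 81.43 g
  PbO: 146.9·0.9772 = 143.6 g
  MgO: 170.2·0.3152 + 254.6·0.9850 = 304.4 g
  Al2O3: 98.42·0.6527 + 1046·0.2660 = 342.5 g
  Li2O: 1046·0.07400 = 77.40 g
  SiO2: 170.2·0.6351 + 1046·0.6449 = 782.7 g
LOI: 170.2·0.04970 + 82.25·0.01000 + 98.42·0.3473 + 254.6·0.01500 + 1046·0.01510 + 146.9·0.02280 = 66.43 g
Net of LOI, the glass mass = 1798 − 66.43 = 1732 g (matching Σ of the oxides)
wt %: oxide over glass, times 100

Glass mass = 1732 g (batch 1798 − LOI 66.43).
Composition: TiO2 4.702%, PbO 8.288%, MgO 17.58%, Al2O3 19.77%, Li2O 4.469%, SiO2 45.19%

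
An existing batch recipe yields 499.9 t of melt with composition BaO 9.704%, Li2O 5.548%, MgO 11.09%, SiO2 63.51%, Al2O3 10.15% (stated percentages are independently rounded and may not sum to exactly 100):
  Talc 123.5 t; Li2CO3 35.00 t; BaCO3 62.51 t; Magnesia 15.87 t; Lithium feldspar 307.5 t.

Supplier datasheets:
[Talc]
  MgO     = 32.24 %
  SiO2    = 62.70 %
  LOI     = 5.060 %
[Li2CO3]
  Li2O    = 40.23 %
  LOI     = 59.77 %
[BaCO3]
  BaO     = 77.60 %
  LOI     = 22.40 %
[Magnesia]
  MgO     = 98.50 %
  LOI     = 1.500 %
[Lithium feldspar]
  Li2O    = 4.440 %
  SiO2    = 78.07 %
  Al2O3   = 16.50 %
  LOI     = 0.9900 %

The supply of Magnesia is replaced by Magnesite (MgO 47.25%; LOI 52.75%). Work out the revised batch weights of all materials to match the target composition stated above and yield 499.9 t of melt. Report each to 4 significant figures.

Mid-chain values appear, rounded to 4 significant figures, within the worked lines. All arithmetic holds full float precision throughout — exactly one rounding goes into each reported number; derived quantities, which include the five compositions, net glass mass, totals, LOI, yield, are carried in full float precision, exactly as shown in the question or the answer, using the weight values per 499.9 t of glass.
The oxide mass targets at 499.9 t melt:
  BaO: 9.704% × 499.9 = 48.51 t
  Li2O: 5.548% × 499.9 = 27.73 t
  MgO: 11.09% × 499.9 = 55.44 t
  SiO2: 63.51% × 499.9 = 317.5 t
  Al2O3: 10.15% × 499.9 = 50.74 t
Mass-balance tally per oxide using the reported weights, per the basis as stated (delivered sums recover each target modulo rounding of the values):
  BaO: 62.51·0.7760 = 48.51 t (target 48.51 t)
  Li2O: 35.00·0.4023 + 307.5·0.04440 = 27.73 t (target 27.73 t)
  MgO: 123.5·0.3224 + 33.09·0.4725 = 55.45 t (target 55.44 t)
  SiO2: 123.5·0.6270 + 307.5·0.7807 = 317.5 t (target 317.5 t)
  Al2O3: 307.5·0.1650 = 50.74 t (target 50.74 t)
The glass-mass cross-check: net batch after ignition = 499.9 t (the Σ of target masses is 499.9 t; basis as stated: 499.9 t — rounding explains the deltas).
Summing the batch: Σ batch = 561.6 t; LOI removed, Σ of batch·LOI: 61.67 t; as yield: glass ÷ batch → 89.02%.

Revised batch per 499.9 t melt:
  Talc: 123.5 t
  Li2CO3: 35.00 t
  BaCO3: 62.51 t
  Magnesite: 33.09 t
  Lithium feldspar: 307.5 t
Total batch = 561.6 t; LOI loss = 61.67 t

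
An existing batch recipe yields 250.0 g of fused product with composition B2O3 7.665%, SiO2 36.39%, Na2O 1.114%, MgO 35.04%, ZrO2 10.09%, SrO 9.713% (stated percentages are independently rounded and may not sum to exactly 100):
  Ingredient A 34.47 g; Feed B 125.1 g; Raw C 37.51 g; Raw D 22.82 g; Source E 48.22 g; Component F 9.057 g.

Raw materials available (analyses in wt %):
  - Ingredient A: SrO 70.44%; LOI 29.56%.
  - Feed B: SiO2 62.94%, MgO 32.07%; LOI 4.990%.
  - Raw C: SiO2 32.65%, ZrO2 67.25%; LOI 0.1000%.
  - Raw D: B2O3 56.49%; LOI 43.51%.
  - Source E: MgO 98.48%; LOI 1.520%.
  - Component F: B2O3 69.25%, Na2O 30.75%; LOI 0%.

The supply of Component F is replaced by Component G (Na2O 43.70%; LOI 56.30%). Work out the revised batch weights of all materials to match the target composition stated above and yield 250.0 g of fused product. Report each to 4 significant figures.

The intermediate values appear rounded to 4 significant figures between the steps. All internal work keeps full precision throughout; a single rounding produces every reported figure; derived quantities, including LOI, the six compositions, yield, glass mass, totals, are recomputed from the weighed amounts on 250.0 g of glass in full float precision as written in the question or the answer.
The oxide mass targets at 250.0 g fused product:
  B2O3: 7.665% × 250.0 = 19.16 g
  SiO2: 36.39% × 250.0 = 90.98 g
  Na2O: 1.114% × 250.0 = 2.785 g
  MgO: 35.04% × 250.0 = 87.60 g
  ZrO2: 10.09% × 250.0 = 25.22 g
  SrO: 9.713% × 250.0 = 24.28 g
Balance tally, oxide-wise, on the weights just shown, relative to the basis at hand (each sum matches its target mass once rounding is allowed for):
  B2O3: 33.92·0.5649 = 19.16 g (target 19.16 g)
  SiO2: 125.1·0.6294 + 37.51·0.3265 = 90.98 g (target 90.98 g)
  Na2O: 6.373·0.4370 = 2.785 g (target 2.785 g)
  MgO: 125.1·0.3207 + 48.22·0.9848 = 87.61 g (target 87.60 g)
  ZrO2: 37.51·0.6725 = 25.23 g (target 25.22 g)
  SrO: 34.47·0.7044 = 24.28 g (target 24.28 g)
Glass mass check: net batch after ignition = 250.0 g (the Σ of target masses is 250.0 g; against the stated basis, 250.0 g — rounding explains the deltas).
Whole-batch sum: Σ batch = 285.6 g; LOI removed, Σ of batch·LOI: 35.55 g; the yield ratio, glass ÷ batch: 87.55%.

Revised batch per 250.0 g fused product:
  Ingredient A: 34.47 g
  Feed B: 125.1 g
  Raw C: 37.51 g
  Raw D: 33.92 g
  Source E: 48.22 g
  Component G: 6.373 g
Total batch = 285.6 g; LOI loss = 35.55 g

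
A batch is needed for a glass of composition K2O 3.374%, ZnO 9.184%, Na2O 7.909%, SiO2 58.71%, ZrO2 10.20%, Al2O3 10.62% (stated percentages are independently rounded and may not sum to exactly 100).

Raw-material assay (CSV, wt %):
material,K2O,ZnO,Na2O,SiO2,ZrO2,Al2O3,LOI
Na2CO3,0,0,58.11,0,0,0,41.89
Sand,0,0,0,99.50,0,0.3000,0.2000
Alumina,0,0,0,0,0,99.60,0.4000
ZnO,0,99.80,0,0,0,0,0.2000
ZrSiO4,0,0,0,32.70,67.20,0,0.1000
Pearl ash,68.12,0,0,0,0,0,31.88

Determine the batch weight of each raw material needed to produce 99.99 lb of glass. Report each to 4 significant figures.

Batch per 99.99 lb glass:
  Na2CO3: 13.61 lb
  Sand: 54.01 lb
  Alumina: 10.50 lb
  ZnO: 9.201 lb
  ZrSiO4: 15.18 lb
  Pearl ash: 4.953 lb
Total batch = 107.5 lb; LOI loss = 7.464 lb; yield = 93.05%

All internal work maintains full precision in all steps. Mid-chain values are printed rounded off to 4 significant figures within the worked lines. A single rounding completes each reported result; derived quantities, which include net glass mass, ignition loss, six oxide percentages, totals, yield, are recomputed at exact precision, as quoted within problem or answer, starting from the weights at 99.99 lb of glass.
Target masses of each oxide per 99.99 lb glass:
  K2O: 3.374% × 99.99 = 3.374 lb
  ZnO: 9.184% × 99.99 = 9.183 lb
  Na2O: 7.909% × 99.99 = 7.908 lb
  SiO2: 58.71% × 99.99 = 58.70 lb
  ZrO2: 10.20% × 99.99 = 10.20 lb
  Al2O3: 10.62% × 99.99 = 10.62 lb
Sums-versus-targets review given the weights on record, at the basis given (summed amounts equal target values within answer rounding):
  K2O: 4.953·0.6812 = 3.374 lb (target 3.374 lb)
  ZnO: 9.201·0.9980 = 9.183 lb (target 9.183 lb)
  Na2O: 13.61·0.5811 = 7.909 lb (target 7.908 lb)
  SiO2: 54.01·0.9950 + 15.18·0.3270 = 58.70 lb (target 58.70 lb)
  ZrO2: 15.18·0.6720 = 10.20 lb (target 10.20 lb)
  Al2O3: 54.01·0.003000 + 10.50·0.9960 = 10.62 lb (target 10.62 lb)
Glass-mass closure: whole batch net of LOI = 99.99 lb (per-oxide target masses sum to 99.99 lb; versus the stated basis of 99.99 lb — any gap is answer rounding).
Batch grand total — Σ batch = 107.5 lb; Σ batch·LOI gives LOI loss = 7.464 lb; the yield ratio, glass ÷ batch: 93.05%.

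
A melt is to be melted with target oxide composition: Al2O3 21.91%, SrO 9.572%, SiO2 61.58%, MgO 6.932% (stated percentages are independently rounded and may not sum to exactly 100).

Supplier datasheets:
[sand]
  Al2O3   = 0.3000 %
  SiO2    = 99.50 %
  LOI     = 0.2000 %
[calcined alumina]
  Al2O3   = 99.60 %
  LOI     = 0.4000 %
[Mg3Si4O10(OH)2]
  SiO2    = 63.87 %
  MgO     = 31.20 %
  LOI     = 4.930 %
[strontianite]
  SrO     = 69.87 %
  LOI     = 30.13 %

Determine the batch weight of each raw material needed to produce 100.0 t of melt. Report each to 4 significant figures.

All arithmetic keeps exact precision through the solve. In-progress results appear, with 4-significant-figure rounding, at each printed step; each reported result is rounded once only — derived quantities are re-derived from the batch weights per 100.0 t of glass at exact precision (the four compositions, ignition loss, the yield, net glass mass, the totals) precisely as stated by problem or answer.
Per-oxide target masses for 100.0 t melt:
  Al2O3: 21.91% × 100.0 = 21.91 t
  SrO: 9.572% × 100.0 = 9.572 t
  SiO2: 61.58% × 100.0 = 61.58 t
  MgO: 6.932% × 100.0 = 6.932 t
A balance pass over the oxides, using the reported weights, versus the basis set out (target by target, the sums agree exact up to rounding of places):
  Al2O3: 47.63·0.003000 + 21.85·0.9960 = 21.91 t (target 21.91 t)
  SrO: 13.70·0.6987 = 9.572 t (target 9.572 t)
  SiO2: 47.63·0.9950 + 22.22·0.6387 = 61.58 t (target 61.58 t)
  MgO: 22.22·0.3120 = 6.933 t (target 6.932 t)
Mass balance on the glass: batch Σ − ignition loss = 99.99 t (targets for the oxides total 99.99 t; the stated basis being 100.0 t — deltas are rounding alone).
Total batch = Σ batch = 105.4 t; the LOI term Σ batch·LOI equals 5.406 t; yield = glass ÷ total batch = 94.87%.

Batch per 100.0 t melt:
  sand: 47.63 t
  calcined alumina: 21.85 t
  Mg3Si4O10(OH)2: 22.22 t
  strontianite: 13.70 t
Total batch = 105.4 t; LOI loss = 5.406 t; yield = 94.87%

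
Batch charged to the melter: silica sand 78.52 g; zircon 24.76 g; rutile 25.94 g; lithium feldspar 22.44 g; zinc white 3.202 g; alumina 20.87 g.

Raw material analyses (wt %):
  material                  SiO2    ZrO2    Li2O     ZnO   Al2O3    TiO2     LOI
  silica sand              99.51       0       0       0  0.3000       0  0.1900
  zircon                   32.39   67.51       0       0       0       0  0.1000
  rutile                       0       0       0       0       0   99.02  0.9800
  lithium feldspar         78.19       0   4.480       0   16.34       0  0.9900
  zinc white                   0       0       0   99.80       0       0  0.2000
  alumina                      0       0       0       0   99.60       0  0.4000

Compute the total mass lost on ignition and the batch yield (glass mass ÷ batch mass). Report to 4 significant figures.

LOI loss = 0.7402 g; glass = 175.0 g; yield = 99.58%

Intermediates appear, rounded to 4 significant figures, on the page. The working math carries full float precision at all times. Every reported result sees exactly one rounding; derived quantities are carried using the weight values at 175.0 g of glass in full precision (six oxide percentages, the totals, the yield, net glass mass, ignition loss) as given in the problem or answer text.
Material-by-material LOI:
  silica sand: 78.52 × 0.001900 = 0.1492 g
  zircon: 24.76 × 0.001000 = 0.02476 g
  rutile: 25.94 × 0.009800 = 0.2542 g
  lithium feldspar: 22.44 × 0.009900 = 0.2222 g
  zinc white: 3.202 × 0.002000 = 0.006404 g
  alumina: 20.87 × 0.004000 = 0.08348 g
Total LOI = 0.7402 g
Glass = batch − LOI = 175.7 − 0.7402 = 175.0 g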